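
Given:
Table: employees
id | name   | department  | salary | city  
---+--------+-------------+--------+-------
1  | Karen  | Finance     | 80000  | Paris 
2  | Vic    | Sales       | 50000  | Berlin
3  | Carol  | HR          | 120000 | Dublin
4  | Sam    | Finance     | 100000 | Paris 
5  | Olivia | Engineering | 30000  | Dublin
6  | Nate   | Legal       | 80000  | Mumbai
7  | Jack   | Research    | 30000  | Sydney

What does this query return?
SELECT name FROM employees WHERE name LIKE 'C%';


LIKE 'C%' matches names starting with 'C'
Matching: 1

1 rows:
Carol


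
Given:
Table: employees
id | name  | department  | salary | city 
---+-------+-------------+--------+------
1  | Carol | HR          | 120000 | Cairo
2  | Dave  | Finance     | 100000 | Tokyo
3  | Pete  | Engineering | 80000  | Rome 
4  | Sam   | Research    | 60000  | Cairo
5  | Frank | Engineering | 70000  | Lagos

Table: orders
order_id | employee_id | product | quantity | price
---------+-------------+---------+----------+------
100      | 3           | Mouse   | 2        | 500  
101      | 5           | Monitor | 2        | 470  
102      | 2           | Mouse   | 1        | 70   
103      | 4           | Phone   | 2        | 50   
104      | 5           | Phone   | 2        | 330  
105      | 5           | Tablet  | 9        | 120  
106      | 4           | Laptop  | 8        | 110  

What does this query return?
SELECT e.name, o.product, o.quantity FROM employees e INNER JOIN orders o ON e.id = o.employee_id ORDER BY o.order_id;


Joining employees.id = orders.employee_id:
  employee Pete (id=3) -> order Mouse
  employee Frank (id=5) -> order Monitor
  employee Dave (id=2) -> order Mouse
  employee Sam (id=4) -> order Phone
  employee Frank (id=5) -> order Phone
  employee Frank (id=5) -> order Tablet
  employee Sam (id=4) -> order Laptop


7 rows:
Pete, Mouse, 2
Frank, Monitor, 2
Dave, Mouse, 1
Sam, Phone, 2
Frank, Phone, 2
Frank, Tablet, 9
Sam, Laptop, 8


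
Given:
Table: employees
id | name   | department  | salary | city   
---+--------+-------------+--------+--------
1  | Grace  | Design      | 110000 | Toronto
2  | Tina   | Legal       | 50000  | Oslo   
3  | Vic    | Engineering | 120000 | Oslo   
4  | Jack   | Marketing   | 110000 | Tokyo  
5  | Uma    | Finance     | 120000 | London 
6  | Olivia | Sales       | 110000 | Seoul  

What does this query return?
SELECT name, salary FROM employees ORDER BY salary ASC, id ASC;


Sorting by salary ASC, then id ASC for ties

6 rows:
Tina, 50000
Grace, 110000
Jack, 110000
Olivia, 110000
Vic, 120000
Uma, 120000


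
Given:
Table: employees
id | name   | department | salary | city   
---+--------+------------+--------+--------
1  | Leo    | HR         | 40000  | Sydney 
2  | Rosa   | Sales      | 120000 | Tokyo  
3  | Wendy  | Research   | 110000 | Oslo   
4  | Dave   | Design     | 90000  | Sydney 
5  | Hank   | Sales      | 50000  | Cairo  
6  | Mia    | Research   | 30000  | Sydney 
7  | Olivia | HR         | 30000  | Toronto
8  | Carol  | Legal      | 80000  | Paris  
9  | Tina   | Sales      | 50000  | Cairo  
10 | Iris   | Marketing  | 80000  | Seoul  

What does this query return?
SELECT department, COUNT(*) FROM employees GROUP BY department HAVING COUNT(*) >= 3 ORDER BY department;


Groups with count >= 3:
  Sales: 3 -> PASS
  Design: 1 -> filtered out
  HR: 2 -> filtered out
  Legal: 1 -> filtered out
  Marketing: 1 -> filtered out
  Research: 2 -> filtered out


1 groups:
Sales, 3


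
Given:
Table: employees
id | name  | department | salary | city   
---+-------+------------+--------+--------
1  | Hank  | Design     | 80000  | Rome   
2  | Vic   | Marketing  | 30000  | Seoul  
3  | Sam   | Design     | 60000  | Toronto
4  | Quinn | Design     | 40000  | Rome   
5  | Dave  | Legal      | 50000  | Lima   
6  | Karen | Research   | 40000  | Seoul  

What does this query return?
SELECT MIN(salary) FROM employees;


Salaries: 80000, 30000, 60000, 40000, 50000, 40000
MIN = 30000

30000


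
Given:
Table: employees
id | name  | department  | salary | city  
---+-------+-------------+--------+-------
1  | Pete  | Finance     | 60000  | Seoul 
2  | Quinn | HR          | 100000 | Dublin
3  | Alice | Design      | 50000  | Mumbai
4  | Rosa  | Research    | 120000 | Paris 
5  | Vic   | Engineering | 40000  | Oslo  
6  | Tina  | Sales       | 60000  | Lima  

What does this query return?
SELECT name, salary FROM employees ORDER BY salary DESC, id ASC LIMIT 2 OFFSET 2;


Sort by salary DESC (id ASC tiebreak), then skip 2 and take 2
Rows 3 through 4

2 rows:
Pete, 60000
Tina, 60000


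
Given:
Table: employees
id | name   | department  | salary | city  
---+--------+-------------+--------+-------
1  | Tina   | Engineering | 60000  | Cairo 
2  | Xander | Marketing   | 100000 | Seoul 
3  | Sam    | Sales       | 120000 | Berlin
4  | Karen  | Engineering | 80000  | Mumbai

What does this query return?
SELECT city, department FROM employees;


Projecting columns: city, department

4 rows:
Cairo, Engineering
Seoul, Marketing
Berlin, Sales
Mumbai, Engineering


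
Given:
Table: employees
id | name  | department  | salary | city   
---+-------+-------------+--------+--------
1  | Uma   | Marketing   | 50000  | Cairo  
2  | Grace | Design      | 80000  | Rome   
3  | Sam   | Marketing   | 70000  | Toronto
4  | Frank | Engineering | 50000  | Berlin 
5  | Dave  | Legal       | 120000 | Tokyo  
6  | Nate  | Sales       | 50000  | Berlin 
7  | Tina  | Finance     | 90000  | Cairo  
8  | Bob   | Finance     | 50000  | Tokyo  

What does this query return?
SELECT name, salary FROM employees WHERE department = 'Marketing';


Filtering: department = 'Marketing'
Matching rows: 2

2 rows:
Uma, 50000
Sam, 70000


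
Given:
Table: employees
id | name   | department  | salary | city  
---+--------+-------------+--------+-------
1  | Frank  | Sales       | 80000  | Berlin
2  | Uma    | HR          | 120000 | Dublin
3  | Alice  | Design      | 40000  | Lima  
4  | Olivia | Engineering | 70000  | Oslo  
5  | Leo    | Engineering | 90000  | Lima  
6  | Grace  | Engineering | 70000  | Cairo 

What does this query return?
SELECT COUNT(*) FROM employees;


COUNT(*) counts all rows

6


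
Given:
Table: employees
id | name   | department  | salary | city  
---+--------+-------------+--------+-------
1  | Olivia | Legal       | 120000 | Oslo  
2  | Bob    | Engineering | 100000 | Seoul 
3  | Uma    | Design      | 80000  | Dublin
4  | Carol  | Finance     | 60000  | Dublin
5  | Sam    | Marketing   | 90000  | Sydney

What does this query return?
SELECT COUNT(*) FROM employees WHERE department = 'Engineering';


Counting rows where department = 'Engineering'
  Bob -> MATCH


1


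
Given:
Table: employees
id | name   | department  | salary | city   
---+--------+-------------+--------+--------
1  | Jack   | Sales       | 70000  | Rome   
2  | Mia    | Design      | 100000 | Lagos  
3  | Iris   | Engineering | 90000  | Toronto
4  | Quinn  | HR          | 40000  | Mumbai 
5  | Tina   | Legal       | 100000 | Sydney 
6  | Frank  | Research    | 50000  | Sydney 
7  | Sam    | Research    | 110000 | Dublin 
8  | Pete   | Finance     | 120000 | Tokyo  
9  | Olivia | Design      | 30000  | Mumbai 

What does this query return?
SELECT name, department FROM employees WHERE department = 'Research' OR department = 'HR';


Filtering: department = 'Research' OR 'HR'
Matching: 3 rows

3 rows:
Quinn, HR
Frank, Research
Sam, Research


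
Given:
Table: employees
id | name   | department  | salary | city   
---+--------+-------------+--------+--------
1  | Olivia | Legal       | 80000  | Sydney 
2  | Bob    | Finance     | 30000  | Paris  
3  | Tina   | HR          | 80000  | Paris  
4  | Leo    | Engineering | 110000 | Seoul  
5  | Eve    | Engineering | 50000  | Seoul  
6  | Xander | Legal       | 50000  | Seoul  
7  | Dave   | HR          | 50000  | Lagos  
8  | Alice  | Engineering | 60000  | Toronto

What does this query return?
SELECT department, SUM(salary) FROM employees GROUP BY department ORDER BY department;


Summing salary within each department:
  Engineering: 110000 + 50000 + 60000 = 220000
  Finance: 30000 = 30000
  HR: 80000 + 50000 = 130000
  Legal: 80000 + 50000 = 130000


4 groups:
Engineering, 220000
Finance, 30000
HR, 130000
Legal, 130000


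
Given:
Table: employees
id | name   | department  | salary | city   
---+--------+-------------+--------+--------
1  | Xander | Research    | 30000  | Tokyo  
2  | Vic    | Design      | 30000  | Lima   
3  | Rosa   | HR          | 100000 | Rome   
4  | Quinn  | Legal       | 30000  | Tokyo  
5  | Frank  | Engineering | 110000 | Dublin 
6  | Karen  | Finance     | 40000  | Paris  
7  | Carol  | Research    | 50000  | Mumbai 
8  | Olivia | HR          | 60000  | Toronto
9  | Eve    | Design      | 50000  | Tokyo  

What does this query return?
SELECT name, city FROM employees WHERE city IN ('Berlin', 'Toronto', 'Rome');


Filtering: city IN ('Berlin', 'Toronto', 'Rome')
Matching: 2 rows

2 rows:
Rosa, Rome
Olivia, Toronto


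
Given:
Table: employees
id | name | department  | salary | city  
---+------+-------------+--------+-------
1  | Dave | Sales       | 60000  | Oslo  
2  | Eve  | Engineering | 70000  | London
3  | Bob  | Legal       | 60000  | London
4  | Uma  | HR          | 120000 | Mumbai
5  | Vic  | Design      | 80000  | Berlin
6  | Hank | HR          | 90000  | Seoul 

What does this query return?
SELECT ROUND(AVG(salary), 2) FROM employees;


SUM(salary) = 480000
COUNT = 6
ROUND(AVG, 2) = ROUND(480000 / 6, 2) = 80000.0

80000.0


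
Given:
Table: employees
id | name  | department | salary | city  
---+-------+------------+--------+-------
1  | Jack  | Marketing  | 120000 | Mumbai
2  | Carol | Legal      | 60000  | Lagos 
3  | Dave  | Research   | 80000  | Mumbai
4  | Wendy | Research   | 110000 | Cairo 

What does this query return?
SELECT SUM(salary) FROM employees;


SUM(salary) = 120000 + 60000 + 80000 + 110000 = 370000

370000


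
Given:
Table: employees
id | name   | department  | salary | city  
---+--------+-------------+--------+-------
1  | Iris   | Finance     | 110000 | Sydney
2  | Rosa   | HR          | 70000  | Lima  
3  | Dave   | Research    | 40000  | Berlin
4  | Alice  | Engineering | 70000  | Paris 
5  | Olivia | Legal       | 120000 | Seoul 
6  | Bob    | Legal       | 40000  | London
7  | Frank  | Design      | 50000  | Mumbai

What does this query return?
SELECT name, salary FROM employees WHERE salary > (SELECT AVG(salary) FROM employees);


Subquery: AVG(salary) = 71428.57
Filtering: salary > 71428.57
  Iris (110000) -> MATCH
  Olivia (120000) -> MATCH


2 rows:
Iris, 110000
Olivia, 120000


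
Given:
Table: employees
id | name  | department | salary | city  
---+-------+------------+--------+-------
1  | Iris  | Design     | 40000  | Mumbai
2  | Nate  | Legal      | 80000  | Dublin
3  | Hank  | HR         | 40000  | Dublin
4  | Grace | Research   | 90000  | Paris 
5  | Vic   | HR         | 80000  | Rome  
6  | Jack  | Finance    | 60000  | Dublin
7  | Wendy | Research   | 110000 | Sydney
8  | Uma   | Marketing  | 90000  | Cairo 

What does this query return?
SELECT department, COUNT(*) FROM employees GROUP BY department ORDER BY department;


Assigning each row to its department group:
  Iris -> Design
  Nate -> Legal
  Hank -> HR
  Grace -> Research
  Vic -> HR
  Jack -> Finance
  Wendy -> Research
  Uma -> Marketing


6 groups:
Design, 1
Finance, 1
HR, 2
Legal, 1
Marketing, 1
Research, 2


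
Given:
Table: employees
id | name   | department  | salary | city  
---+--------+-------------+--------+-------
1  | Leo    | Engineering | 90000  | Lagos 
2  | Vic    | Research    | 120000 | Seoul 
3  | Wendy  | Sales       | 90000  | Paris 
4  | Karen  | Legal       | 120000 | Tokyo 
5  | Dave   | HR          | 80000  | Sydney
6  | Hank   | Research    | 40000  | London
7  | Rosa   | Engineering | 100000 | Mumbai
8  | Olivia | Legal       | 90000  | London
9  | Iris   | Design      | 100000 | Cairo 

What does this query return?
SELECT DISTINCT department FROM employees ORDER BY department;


All 'department' values (row order): Engineering, Research, Sales, Legal, HR, Research, Engineering, Legal, Design
Removing duplicates leaves 6 unique value(s).

6 values:
Design
Engineering
HR
Legal
Research
Sales


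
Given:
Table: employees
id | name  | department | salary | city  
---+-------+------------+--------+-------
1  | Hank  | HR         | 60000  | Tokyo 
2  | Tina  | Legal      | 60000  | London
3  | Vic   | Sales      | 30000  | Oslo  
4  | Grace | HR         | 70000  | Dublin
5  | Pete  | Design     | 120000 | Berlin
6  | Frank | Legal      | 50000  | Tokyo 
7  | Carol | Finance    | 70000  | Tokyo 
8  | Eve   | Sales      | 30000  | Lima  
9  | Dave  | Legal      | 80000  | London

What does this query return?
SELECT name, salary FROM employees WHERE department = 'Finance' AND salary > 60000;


Filtering: department = 'Finance' AND salary > 60000
Matching: 1 rows

1 rows:
Carol, 70000


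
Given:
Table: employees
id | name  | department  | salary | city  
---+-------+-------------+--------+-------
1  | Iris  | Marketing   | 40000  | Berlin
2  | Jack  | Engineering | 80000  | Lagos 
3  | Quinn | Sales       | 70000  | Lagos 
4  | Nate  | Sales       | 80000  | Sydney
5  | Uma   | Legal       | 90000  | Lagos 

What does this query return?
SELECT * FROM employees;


SELECT * returns all 5 rows with all columns

5 rows:
1, Iris, Marketing, 40000, Berlin
2, Jack, Engineering, 80000, Lagos
3, Quinn, Sales, 70000, Lagos
4, Nate, Sales, 80000, Sydney
5, Uma, Legal, 90000, Lagos


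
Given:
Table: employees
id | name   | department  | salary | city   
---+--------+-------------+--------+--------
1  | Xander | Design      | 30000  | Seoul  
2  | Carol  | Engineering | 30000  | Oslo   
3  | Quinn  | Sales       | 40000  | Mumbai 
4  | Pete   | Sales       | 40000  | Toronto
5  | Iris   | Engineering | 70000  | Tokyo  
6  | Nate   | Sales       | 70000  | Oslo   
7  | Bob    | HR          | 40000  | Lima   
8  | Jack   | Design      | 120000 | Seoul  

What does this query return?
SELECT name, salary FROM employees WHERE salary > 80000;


Filtering: salary > 80000
Matching: 1 rows

1 rows:
Jack, 120000


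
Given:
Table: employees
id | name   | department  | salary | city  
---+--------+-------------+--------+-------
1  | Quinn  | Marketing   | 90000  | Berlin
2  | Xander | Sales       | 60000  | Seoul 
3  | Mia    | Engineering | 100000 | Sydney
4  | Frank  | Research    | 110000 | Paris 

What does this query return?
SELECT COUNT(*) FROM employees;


COUNT(*) counts all rows

4


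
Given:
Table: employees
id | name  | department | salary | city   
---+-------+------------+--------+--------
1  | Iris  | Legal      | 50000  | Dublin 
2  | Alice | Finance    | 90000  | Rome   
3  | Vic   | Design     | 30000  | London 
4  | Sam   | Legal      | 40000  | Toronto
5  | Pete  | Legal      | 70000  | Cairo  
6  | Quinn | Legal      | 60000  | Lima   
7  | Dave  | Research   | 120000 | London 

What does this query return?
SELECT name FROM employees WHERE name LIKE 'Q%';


LIKE 'Q%' matches names starting with 'Q'
Matching: 1

1 rows:
Quinn


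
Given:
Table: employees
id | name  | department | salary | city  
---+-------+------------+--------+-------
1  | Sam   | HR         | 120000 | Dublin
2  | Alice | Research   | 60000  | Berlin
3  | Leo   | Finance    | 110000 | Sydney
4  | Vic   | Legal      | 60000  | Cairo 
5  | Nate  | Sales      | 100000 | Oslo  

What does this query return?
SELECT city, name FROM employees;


Projecting columns: city, name

5 rows:
Dublin, Sam
Berlin, Alice
Sydney, Leo
Cairo, Vic
Oslo, Nate


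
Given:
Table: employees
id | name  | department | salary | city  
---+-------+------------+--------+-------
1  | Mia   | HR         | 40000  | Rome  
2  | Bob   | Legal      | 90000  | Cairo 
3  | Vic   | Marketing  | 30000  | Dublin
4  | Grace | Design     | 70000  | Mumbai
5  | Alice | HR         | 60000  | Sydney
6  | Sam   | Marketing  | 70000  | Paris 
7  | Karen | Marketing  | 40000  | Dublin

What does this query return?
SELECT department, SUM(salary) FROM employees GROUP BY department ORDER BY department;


Summing salary within each department:
  Design: 70000 = 70000
  HR: 40000 + 60000 = 100000
  Legal: 90000 = 90000
  Marketing: 30000 + 70000 + 40000 = 140000


4 groups:
Design, 70000
HR, 100000
Legal, 90000
Marketing, 140000


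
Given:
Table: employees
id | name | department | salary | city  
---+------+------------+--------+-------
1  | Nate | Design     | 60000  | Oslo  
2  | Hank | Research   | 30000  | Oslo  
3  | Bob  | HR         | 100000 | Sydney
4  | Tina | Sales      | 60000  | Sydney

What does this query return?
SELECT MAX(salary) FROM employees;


Salaries: 60000, 30000, 100000, 60000
MAX = 100000

100000


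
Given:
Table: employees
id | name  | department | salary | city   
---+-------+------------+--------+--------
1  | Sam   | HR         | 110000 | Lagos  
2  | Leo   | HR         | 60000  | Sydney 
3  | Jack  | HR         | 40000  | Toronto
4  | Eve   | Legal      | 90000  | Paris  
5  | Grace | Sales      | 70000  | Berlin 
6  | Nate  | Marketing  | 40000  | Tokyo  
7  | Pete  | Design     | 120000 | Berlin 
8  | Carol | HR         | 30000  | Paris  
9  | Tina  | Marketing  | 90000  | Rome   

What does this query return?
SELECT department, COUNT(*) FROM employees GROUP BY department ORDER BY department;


Assigning each row to its department group:
  Sam -> HR
  Leo -> HR
  Jack -> HR
  Eve -> Legal
  Grace -> Sales
  Nate -> Marketing
  Pete -> Design
  Carol -> HR
  Tina -> Marketing


5 groups:
Design, 1
HR, 4
Legal, 1
Marketing, 2
Sales, 1


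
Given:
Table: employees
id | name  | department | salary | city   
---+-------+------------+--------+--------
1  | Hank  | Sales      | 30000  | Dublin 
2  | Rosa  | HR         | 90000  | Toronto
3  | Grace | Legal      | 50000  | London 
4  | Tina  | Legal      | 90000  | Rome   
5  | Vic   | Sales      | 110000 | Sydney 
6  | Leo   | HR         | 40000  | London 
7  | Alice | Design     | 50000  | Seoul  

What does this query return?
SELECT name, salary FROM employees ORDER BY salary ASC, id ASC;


Sorting by salary ASC, then id ASC for ties

7 rows:
Hank, 30000
Leo, 40000
Grace, 50000
Alice, 50000
Rosa, 90000
Tina, 90000
Vic, 110000


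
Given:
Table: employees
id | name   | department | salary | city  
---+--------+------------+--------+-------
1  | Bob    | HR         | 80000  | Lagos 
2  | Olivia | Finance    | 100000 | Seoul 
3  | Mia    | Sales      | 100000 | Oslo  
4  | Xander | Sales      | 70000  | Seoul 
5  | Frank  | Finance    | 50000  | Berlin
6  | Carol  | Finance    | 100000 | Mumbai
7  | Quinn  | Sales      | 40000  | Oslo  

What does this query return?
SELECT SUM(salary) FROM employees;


SUM(salary) = 80000 + 100000 + 100000 + 70000 + 50000 + 100000 + 40000 = 540000

540000


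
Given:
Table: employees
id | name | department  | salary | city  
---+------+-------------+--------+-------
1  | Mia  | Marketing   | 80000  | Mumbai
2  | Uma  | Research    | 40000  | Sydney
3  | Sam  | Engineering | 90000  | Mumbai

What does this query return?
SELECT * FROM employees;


SELECT * returns all 3 rows with all columns

3 rows:
1, Mia, Marketing, 80000, Mumbai
2, Uma, Research, 40000, Sydney
3, Sam, Engineering, 90000, Mumbai


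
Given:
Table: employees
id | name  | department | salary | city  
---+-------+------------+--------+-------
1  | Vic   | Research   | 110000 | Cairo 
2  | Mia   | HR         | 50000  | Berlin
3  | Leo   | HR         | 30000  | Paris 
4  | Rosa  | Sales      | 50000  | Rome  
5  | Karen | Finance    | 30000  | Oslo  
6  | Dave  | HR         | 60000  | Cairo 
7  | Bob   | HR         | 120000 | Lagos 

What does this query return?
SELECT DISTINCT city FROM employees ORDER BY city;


All 'city' values (row order): Cairo, Berlin, Paris, Rome, Oslo, Cairo, Lagos
Removing duplicates leaves 6 unique value(s).

6 values:
Berlin
Cairo
Lagos
Oslo
Paris
Rome


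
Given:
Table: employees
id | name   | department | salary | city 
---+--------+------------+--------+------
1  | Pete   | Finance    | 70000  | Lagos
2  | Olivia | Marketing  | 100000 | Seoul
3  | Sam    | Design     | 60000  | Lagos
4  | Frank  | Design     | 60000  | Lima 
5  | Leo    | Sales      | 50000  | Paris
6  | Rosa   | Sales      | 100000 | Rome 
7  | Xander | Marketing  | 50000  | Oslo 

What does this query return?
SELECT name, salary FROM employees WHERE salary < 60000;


Filtering: salary < 60000
Matching: 2 rows

2 rows:
Leo, 50000
Xander, 50000


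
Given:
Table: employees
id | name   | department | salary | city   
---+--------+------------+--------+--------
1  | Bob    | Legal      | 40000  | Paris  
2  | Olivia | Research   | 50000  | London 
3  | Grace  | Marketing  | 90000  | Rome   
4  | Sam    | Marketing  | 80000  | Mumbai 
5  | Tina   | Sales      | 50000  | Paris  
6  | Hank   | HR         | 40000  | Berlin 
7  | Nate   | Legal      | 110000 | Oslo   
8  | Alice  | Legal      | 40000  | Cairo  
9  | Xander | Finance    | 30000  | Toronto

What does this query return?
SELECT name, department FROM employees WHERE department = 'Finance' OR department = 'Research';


Filtering: department = 'Finance' OR 'Research'
Matching: 2 rows

2 rows:
Olivia, Research
Xander, Finance


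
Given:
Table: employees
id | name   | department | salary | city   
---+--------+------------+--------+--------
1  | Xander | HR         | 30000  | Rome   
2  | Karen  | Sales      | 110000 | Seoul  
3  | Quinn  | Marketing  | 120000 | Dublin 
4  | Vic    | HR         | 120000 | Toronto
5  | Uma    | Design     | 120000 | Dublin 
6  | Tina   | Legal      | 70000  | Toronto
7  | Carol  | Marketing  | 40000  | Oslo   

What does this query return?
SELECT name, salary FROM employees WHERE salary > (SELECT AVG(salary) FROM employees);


Subquery: AVG(salary) = 87142.86
Filtering: salary > 87142.86
  Karen (110000) -> MATCH
  Quinn (120000) -> MATCH
  Vic (120000) -> MATCH
  Uma (120000) -> MATCH


4 rows:
Karen, 110000
Quinn, 120000
Vic, 120000
Uma, 120000


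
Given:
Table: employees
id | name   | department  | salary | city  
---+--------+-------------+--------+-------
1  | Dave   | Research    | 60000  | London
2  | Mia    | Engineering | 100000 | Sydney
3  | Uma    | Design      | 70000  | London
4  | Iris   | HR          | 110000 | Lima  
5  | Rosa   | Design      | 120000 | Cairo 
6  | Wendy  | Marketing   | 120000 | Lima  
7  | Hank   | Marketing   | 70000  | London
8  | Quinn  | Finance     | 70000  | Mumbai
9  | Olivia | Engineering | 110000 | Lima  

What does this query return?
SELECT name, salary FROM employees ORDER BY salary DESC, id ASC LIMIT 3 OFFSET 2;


Sort by salary DESC (id ASC tiebreak), then skip 2 and take 3
Rows 3 through 5

3 rows:
Iris, 110000
Olivia, 110000
Mia, 100000


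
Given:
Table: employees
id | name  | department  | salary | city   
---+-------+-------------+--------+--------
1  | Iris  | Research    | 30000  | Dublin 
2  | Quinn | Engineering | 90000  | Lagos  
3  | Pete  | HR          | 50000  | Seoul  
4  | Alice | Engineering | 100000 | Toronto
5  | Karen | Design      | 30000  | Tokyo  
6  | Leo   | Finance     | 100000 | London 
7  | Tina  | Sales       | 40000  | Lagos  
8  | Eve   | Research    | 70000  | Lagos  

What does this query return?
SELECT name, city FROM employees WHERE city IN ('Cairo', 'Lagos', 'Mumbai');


Filtering: city IN ('Cairo', 'Lagos', 'Mumbai')
Matching: 3 rows

3 rows:
Quinn, Lagos
Tina, Lagos
Eve, Lagos


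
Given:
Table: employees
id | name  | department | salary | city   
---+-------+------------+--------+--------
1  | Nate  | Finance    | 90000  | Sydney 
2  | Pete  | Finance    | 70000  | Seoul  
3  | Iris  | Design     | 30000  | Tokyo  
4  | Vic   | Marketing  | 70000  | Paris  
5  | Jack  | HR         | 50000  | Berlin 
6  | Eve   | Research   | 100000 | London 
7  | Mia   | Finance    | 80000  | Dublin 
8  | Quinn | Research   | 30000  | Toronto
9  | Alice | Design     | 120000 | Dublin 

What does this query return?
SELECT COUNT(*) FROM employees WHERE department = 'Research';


Counting rows where department = 'Research'
  Eve -> MATCH
  Quinn -> MATCH


2


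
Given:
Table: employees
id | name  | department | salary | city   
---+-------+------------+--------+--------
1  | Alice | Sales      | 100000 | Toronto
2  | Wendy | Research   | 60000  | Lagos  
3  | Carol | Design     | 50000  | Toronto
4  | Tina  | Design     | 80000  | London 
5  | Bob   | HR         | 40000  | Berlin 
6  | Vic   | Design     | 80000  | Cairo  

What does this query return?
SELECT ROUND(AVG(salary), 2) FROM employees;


SUM(salary) = 410000
COUNT = 6
ROUND(AVG, 2) = ROUND(410000 / 6, 2) = 68333.33

68333.33


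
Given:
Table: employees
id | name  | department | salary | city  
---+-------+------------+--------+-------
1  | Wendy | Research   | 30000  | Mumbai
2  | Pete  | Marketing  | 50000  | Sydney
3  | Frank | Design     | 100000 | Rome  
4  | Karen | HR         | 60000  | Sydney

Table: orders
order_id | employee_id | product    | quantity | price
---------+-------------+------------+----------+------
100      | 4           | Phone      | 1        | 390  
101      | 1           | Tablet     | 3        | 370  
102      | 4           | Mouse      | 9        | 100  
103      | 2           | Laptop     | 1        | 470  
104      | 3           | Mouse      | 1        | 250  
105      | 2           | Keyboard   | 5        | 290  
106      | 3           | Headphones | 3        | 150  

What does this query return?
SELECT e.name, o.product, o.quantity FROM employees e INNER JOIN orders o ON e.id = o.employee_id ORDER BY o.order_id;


Joining employees.id = orders.employee_id:
  employee Karen (id=4) -> order Phone
  employee Wendy (id=1) -> order Tablet
  employee Karen (id=4) -> order Mouse
  employee Pete (id=2) -> order Laptop
  employee Frank (id=3) -> order Mouse
  employee Pete (id=2) -> order Keyboard
  employee Frank (id=3) -> order Headphones


7 rows:
Karen, Phone, 1
Wendy, Tablet, 3
Karen, Mouse, 9
Pete, Laptop, 1
Frank, Mouse, 1
Pete, Keyboard, 5
Frank, Headphones, 3


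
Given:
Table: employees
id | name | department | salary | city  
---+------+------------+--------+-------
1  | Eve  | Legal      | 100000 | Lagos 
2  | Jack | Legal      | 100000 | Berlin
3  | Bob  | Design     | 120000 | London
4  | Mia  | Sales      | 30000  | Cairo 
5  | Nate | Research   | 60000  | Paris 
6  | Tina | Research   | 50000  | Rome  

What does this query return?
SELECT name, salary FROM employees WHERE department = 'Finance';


Filtering: department = 'Finance'
Matching rows: 0

Empty result set (0 rows)


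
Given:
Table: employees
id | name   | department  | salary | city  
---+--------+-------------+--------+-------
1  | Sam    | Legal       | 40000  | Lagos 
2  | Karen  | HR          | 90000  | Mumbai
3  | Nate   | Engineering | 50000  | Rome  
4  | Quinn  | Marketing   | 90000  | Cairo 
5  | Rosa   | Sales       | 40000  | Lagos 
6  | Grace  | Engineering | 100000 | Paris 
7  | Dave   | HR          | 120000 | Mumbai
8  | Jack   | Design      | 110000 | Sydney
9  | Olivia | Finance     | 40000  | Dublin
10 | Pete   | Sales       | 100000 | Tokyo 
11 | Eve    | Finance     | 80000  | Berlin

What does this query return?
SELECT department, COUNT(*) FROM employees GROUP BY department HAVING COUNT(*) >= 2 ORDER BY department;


Groups with count >= 2:
  Engineering: 2 -> PASS
  Finance: 2 -> PASS
  HR: 2 -> PASS
  Sales: 2 -> PASS
  Design: 1 -> filtered out
  Legal: 1 -> filtered out
  Marketing: 1 -> filtered out


4 groups:
Engineering, 2
Finance, 2
HR, 2
Sales, 2


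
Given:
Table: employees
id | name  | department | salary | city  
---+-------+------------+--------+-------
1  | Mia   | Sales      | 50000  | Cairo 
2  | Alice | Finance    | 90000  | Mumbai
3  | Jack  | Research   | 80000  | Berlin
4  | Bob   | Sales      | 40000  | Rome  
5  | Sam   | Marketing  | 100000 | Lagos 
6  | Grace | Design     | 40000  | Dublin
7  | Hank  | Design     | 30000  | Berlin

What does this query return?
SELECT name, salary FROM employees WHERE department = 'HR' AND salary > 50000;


Filtering: department = 'HR' AND salary > 50000
Matching: 0 rows

Empty result set (0 rows)


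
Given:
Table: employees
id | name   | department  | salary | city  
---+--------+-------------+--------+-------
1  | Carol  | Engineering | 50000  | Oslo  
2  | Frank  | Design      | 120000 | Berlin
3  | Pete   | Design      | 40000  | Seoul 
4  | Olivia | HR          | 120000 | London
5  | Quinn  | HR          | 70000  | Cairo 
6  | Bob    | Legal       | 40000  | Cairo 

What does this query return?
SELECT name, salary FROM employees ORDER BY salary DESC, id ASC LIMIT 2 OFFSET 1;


Sort by salary DESC (id ASC tiebreak), then skip 1 and take 2
Rows 2 through 3

2 rows:
Olivia, 120000
Quinn, 70000


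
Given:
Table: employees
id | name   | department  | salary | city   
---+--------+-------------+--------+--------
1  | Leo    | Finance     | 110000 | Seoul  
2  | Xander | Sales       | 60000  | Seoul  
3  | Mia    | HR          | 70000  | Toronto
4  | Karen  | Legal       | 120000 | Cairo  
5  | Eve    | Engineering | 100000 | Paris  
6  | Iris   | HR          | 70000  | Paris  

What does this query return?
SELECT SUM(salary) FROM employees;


SUM(salary) = 110000 + 60000 + 70000 + 120000 + 100000 + 70000 = 530000

530000


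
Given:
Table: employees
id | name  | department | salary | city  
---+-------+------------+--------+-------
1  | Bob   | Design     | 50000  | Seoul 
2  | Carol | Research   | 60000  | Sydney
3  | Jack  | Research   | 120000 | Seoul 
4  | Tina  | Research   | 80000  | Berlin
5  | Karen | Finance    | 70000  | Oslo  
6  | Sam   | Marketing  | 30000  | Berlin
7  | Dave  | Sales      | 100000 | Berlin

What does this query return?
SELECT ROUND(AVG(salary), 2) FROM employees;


SUM(salary) = 510000
COUNT = 7
ROUND(AVG, 2) = ROUND(510000 / 7, 2) = 72857.14

72857.14


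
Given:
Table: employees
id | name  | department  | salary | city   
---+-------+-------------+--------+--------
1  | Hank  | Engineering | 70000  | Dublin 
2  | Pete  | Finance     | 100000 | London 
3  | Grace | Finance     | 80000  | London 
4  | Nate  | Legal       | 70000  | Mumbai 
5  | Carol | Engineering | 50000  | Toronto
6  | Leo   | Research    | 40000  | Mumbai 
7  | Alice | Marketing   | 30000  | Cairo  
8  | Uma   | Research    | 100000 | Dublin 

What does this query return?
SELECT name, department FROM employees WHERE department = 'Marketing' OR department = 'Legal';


Filtering: department = 'Marketing' OR 'Legal'
Matching: 2 rows

2 rows:
Nate, Legal
Alice, Marketing


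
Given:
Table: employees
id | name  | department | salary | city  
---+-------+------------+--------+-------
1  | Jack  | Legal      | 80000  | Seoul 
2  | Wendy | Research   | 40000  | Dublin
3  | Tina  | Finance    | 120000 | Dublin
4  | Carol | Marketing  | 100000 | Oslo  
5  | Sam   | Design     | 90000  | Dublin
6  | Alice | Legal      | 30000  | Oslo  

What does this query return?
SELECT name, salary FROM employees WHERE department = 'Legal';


Filtering: department = 'Legal'
Matching rows: 2

2 rows:
Jack, 80000
Alice, 30000


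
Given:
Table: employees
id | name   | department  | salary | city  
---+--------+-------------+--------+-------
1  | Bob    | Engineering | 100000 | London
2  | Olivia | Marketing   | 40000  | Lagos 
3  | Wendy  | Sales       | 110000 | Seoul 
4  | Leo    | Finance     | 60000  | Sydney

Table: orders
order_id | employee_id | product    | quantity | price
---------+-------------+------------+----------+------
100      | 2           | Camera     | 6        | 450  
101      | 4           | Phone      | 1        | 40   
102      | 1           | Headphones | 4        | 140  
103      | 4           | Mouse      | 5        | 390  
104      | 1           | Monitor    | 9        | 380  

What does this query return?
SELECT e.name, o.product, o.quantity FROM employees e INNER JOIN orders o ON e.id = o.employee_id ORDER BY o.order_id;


Joining employees.id = orders.employee_id:
  employee Olivia (id=2) -> order Camera
  employee Leo (id=4) -> order Phone
  employee Bob (id=1) -> order Headphones
  employee Leo (id=4) -> order Mouse
  employee Bob (id=1) -> order Monitor


5 rows:
Olivia, Camera, 6
Leo, Phone, 1
Bob, Headphones, 4
Leo, Mouse, 5
Bob, Monitor, 9


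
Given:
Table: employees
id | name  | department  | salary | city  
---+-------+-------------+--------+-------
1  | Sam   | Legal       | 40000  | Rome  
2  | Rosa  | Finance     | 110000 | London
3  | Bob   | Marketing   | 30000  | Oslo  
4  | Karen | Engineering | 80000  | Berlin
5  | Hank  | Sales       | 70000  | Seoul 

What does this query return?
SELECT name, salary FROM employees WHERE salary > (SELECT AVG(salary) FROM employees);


Subquery: AVG(salary) = 66000.0
Filtering: salary > 66000.0
  Rosa (110000) -> MATCH
  Karen (80000) -> MATCH
  Hank (70000) -> MATCH


3 rows:
Rosa, 110000
Karen, 80000
Hank, 70000


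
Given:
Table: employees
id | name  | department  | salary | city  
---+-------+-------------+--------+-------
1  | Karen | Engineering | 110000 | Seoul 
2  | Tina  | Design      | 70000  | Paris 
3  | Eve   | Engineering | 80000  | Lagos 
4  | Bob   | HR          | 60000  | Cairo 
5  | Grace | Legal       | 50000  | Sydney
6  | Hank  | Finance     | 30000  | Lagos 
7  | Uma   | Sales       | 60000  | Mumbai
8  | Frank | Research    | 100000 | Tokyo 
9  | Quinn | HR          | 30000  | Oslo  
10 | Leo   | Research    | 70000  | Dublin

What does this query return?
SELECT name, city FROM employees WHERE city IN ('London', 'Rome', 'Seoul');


Filtering: city IN ('London', 'Rome', 'Seoul')
Matching: 1 rows

1 rows:
Karen, Seoul


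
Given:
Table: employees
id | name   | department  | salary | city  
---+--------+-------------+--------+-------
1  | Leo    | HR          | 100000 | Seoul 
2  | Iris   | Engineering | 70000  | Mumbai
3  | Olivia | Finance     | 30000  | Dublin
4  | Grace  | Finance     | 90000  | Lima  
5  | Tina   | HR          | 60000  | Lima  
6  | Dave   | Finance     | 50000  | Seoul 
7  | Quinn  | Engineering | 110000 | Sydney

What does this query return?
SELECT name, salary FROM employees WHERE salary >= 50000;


Filtering: salary >= 50000
Matching: 6 rows

6 rows:
Leo, 100000
Iris, 70000
Grace, 90000
Tina, 60000
Dave, 50000
Quinn, 110000


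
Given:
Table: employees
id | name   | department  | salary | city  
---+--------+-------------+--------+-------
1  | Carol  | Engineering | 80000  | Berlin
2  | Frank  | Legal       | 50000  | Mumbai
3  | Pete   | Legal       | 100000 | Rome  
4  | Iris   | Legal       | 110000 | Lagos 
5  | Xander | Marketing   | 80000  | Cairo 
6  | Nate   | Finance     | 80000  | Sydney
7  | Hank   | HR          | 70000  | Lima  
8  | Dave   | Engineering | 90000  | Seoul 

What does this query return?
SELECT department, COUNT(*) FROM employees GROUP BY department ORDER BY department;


Assigning each row to its department group:
  Carol -> Engineering
  Frank -> Legal
  Pete -> Legal
  Iris -> Legal
  Xander -> Marketing
  Nate -> Finance
  Hank -> HR
  Dave -> Engineering


5 groups:
Engineering, 2
Finance, 1
HR, 1
Legal, 3
Marketing, 1


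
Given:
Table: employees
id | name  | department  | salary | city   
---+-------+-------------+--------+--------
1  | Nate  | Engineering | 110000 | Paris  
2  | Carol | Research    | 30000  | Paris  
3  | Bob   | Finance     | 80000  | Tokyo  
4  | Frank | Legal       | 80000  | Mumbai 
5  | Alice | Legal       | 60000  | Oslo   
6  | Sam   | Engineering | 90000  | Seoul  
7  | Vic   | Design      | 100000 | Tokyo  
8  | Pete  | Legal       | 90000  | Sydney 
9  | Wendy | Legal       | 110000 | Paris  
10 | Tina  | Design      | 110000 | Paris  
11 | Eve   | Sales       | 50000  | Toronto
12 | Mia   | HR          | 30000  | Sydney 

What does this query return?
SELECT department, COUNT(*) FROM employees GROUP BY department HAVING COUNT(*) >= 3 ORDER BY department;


Groups with count >= 3:
  Legal: 4 -> PASS
  Design: 2 -> filtered out
  Engineering: 2 -> filtered out
  Finance: 1 -> filtered out
  HR: 1 -> filtered out
  Research: 1 -> filtered out
  Sales: 1 -> filtered out


1 groups:
Legal, 4


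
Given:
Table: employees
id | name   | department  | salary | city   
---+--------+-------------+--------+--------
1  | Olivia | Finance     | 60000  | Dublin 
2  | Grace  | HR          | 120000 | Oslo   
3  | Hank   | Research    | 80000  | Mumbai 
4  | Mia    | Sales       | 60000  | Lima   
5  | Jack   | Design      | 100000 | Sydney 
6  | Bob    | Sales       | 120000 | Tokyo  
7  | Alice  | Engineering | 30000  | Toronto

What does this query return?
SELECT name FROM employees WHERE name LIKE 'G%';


LIKE 'G%' matches names starting with 'G'
Matching: 1

1 rows:
Grace


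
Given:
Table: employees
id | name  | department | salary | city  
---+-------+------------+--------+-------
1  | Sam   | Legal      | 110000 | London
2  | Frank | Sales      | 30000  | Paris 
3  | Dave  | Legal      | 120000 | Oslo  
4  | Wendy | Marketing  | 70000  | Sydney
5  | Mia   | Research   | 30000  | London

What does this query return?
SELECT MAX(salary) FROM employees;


Salaries: 110000, 30000, 120000, 70000, 30000
MAX = 120000

120000


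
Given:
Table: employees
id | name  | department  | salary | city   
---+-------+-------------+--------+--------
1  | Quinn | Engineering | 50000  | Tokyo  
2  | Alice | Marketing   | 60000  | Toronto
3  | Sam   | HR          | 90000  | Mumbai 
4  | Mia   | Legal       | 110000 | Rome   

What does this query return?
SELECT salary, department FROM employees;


Projecting columns: salary, department

4 rows:
50000, Engineering
60000, Marketing
90000, HR
110000, Legal


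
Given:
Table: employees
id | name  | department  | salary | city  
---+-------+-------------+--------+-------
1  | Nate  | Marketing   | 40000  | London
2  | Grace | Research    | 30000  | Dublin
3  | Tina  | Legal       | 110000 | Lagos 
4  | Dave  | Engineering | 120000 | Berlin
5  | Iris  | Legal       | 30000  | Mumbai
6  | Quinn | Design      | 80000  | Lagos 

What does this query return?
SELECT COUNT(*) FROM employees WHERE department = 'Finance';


Counting rows where department = 'Finance'


0


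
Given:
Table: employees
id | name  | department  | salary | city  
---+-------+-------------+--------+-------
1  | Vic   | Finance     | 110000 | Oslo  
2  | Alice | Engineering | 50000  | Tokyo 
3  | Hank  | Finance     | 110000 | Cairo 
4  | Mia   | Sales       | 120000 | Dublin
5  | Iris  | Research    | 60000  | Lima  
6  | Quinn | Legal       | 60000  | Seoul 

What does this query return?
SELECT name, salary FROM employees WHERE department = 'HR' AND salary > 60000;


Filtering: department = 'HR' AND salary > 60000
Matching: 0 rows

Empty result set (0 rows)


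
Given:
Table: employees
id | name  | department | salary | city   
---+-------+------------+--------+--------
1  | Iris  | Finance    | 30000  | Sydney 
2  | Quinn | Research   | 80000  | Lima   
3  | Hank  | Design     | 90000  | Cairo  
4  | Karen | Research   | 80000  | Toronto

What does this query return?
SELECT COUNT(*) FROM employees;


COUNT(*) counts all rows

4


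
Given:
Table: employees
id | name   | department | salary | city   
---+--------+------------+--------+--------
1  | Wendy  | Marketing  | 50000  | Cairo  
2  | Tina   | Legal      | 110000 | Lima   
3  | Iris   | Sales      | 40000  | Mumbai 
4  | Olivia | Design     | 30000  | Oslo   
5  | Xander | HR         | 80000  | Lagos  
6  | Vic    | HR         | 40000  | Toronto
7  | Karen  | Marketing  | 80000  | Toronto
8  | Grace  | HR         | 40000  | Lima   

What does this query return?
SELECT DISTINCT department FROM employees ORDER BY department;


All 'department' values (row order): Marketing, Legal, Sales, Design, HR, HR, Marketing, HR
Removing duplicates leaves 5 unique value(s).

5 values:
Design
HR
Legal
Marketing
Sales


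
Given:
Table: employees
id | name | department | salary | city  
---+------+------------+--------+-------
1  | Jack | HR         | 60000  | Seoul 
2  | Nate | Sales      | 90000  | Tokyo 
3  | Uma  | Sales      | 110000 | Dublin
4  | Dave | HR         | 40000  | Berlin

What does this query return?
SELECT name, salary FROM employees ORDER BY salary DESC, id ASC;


Sorting by salary DESC, then id ASC for ties

4 rows:
Uma, 110000
Nate, 90000
Jack, 60000
Dave, 40000
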